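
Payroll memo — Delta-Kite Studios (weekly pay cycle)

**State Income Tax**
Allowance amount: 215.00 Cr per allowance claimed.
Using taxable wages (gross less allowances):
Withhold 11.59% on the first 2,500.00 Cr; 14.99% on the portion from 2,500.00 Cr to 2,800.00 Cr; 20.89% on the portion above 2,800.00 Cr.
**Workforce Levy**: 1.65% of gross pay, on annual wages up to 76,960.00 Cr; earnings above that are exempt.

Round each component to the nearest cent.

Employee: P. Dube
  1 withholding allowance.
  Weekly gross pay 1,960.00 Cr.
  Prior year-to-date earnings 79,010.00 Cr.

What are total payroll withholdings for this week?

State Income Tax: taxable = 1,960.00 Cr − 1×215.00 Cr = 1,745.00 Cr
  11.59% × 1,745.00 Cr = 202.25 Cr
Workforce Levy: YTD 79,010.00 Cr ≥ cap 76,960.00 Cr → 0.00 Cr
Total: 202.25 Cr + 0.00 Cr = 202.25 Cr

202.25 Cr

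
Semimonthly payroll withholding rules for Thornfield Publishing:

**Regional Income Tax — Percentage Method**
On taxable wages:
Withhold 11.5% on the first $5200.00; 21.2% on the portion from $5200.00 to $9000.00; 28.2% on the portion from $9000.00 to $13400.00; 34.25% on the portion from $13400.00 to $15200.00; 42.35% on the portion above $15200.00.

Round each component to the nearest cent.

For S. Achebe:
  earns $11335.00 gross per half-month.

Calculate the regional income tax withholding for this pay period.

Regional Income Tax: taxable = $11335.00
  $1403.60 + 28.2% × ($11335.00 − $9000.00) = $1403.60 + 28.2% × $2335.00 = $2062.07

$2062.07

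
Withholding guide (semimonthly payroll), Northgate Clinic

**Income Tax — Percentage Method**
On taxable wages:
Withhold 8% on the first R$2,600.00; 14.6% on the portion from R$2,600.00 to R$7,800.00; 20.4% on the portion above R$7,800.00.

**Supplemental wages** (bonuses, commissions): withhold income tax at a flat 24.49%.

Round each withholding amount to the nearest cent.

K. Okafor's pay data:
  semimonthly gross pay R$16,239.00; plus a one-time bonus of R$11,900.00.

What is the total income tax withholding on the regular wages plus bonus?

R$5,603.07

Income Tax: taxable = R$16,239.00
  R$967.20 + 20.4% × (R$16,239.00 − R$7,800.00) = R$967.20 + 20.4% × R$8,439.00 = R$2,688.76
Supplemental (24.49% flat on bonus): 24.49% × R$11,900.00 = R$2,914.31
Total income tax: R$2,688.76 + R$2,914.31 = R$5,603.07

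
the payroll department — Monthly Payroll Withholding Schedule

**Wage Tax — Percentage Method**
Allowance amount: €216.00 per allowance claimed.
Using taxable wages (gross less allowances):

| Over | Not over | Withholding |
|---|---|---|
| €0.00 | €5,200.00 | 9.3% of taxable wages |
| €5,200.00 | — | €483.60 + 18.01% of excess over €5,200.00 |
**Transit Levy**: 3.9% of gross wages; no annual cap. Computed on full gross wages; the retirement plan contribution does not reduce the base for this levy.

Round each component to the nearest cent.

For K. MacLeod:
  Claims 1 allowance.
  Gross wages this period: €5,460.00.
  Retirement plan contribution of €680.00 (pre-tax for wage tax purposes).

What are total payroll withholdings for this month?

Wage Tax: taxable = €5,460.00 − €680.00 − 1×€216.00 = €4,564.00
  9.3% × €4,564.00 = €424.45
Transit Levy: 3.9% × €5,460.00 = €212.94
Total: €424.45 + €212.94 = €637.39

€637.39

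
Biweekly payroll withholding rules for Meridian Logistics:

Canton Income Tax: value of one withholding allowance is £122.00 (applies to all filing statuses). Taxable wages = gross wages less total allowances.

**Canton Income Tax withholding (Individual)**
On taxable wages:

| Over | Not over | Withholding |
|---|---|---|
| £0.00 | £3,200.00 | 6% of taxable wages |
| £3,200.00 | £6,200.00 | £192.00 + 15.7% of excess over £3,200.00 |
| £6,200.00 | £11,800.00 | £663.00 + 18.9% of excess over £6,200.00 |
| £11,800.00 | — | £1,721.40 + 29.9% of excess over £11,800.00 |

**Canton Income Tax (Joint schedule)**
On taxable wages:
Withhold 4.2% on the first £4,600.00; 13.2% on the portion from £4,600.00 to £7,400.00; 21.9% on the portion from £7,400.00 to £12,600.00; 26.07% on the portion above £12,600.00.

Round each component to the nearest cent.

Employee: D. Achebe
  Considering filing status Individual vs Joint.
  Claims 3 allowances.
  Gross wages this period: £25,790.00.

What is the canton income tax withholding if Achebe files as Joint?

Canton Income Tax (Joint): taxable = £25,790.00 − 3×£122.00 = £25,424.00
  £1,701.60 + 26.07% × (£25,424.00 − £12,600.00) = £1,701.60 + 26.07% × £12,824.00 = £5,044.82

£5,044.82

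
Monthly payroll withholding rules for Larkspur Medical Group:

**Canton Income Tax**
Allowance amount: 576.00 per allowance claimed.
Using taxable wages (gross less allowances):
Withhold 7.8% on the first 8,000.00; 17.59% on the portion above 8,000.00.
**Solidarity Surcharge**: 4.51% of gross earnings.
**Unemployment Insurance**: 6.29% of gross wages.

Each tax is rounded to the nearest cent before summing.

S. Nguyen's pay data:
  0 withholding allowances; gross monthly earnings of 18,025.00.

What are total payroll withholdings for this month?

4,334.10

Canton Income Tax: taxable = 18,025.00
  624.00 + 17.59% × (18,025.00 − 8,000.00) = 624.00 + 17.59% × 10,025.00 = 2,387.40
Solidarity Surcharge: 4.51% × 18,025.00 = 812.93
Unemployment Insurance: 6.29% × 18,025.00 = 1,133.77
Total: 2,387.40 + 812.93 + 1,133.77 = 4,334.10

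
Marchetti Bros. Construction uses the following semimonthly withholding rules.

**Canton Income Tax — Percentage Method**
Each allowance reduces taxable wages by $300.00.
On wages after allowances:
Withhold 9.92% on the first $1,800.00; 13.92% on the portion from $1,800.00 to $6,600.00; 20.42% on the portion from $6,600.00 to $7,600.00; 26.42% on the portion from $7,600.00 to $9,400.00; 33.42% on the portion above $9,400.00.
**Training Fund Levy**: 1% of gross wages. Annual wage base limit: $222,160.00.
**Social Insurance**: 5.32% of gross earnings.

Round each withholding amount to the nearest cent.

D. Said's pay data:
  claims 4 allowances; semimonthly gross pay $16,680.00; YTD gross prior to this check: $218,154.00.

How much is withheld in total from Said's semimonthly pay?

$4,485.86

Canton Income Tax: taxable = $16,680.00 − 4×$300.00 = $15,480.00
  $1,526.48 + 33.42% × ($15,480.00 − $9,400.00) = $1,526.48 + 33.42% × $6,080.00 = $3,558.42
Training Fund Levy: cap $222,160.00 − YTD $218,154.00 = $4,006.00 subject; 1% × $4,006.00 = $40.06
Social Insurance: 5.32% × $16,680.00 = $887.38
Total: $3,558.42 + $40.06 + $887.38 = $4,485.86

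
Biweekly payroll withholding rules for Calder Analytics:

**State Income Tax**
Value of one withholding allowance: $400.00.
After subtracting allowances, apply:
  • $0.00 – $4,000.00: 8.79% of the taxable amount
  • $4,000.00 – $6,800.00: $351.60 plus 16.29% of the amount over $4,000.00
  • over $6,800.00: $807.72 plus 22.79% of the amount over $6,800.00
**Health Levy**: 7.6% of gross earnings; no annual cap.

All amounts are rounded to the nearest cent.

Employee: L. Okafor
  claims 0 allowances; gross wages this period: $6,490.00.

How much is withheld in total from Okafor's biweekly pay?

State Income Tax: taxable = $6,490.00
  $351.60 + 16.29% × ($6,490.00 − $4,000.00) = $351.60 + 16.29% × $2,490.00 = $757.22
Health Levy: 7.6% × $6,490.00 = $493.24
Total: $757.22 + $493.24 = $1,250.46

$1,250.46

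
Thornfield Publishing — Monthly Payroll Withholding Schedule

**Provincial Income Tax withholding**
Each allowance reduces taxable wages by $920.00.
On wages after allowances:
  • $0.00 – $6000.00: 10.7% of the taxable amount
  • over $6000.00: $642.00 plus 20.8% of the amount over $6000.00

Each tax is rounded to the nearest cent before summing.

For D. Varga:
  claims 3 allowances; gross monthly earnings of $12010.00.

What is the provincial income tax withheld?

$1318.00

Provincial Income Tax: taxable = $12010.00 − 3×$920.00 = $9250.00
  $642.00 + 20.8% × ($9250.00 − $6000.00) = $642.00 + 20.8% × $3250.00 = $1318.00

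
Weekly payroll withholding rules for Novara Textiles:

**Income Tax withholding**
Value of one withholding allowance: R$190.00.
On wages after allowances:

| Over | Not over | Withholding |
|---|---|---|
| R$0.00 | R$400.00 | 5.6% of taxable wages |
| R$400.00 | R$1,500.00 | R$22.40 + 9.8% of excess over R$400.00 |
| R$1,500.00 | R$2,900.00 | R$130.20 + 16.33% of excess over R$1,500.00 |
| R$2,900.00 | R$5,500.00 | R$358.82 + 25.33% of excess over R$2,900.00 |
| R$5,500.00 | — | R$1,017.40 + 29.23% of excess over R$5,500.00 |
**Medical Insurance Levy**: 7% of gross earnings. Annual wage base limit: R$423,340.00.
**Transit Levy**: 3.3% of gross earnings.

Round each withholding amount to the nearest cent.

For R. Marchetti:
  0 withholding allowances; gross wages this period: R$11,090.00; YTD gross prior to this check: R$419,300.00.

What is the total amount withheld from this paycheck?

Income Tax: taxable = R$11,090.00
  R$1,017.40 + 29.23% × (R$11,090.00 − R$5,500.00) = R$1,017.40 + 29.23% × R$5,590.00 = R$2,651.36
Medical Insurance Levy: cap R$423,340.00 − YTD R$419,300.00 = R$4,040.00 subject; 7% × R$4,040.00 = R$282.80
Transit Levy: 3.3% × R$11,090.00 = R$365.97
Total: R$2,651.36 + R$282.80 + R$365.97 = R$3,300.13

R$3,300.13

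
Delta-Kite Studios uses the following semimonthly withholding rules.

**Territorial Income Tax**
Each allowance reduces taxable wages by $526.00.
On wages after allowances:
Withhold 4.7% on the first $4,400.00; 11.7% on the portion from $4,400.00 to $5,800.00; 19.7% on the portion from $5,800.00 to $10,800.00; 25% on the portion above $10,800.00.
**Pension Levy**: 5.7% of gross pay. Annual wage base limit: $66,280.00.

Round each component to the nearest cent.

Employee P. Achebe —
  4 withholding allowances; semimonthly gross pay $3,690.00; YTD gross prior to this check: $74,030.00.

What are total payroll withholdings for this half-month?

Territorial Income Tax: taxable = $3,690.00 − 4×$526.00 = $1,586.00
  4.7% × $1,586.00 = $74.54
Pension Levy: YTD $74,030.00 ≥ cap $66,280.00 → $0.00
Total: $74.54 + $0.00 = $74.54

$74.54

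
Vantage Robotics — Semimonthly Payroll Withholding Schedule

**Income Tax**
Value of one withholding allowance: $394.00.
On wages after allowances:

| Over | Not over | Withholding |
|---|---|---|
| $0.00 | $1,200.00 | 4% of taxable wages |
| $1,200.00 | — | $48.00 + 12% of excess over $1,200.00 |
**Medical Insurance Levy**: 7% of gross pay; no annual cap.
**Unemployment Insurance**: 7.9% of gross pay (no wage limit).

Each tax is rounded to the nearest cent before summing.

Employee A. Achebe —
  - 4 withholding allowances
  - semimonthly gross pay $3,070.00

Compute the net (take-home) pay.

Income Tax: taxable = $3,070.00 − 4×$394.00 = $1,494.00
  $48.00 + 12% × ($1,494.00 − $1,200.00) = $48.00 + 12% × $294.00 = $83.28
Medical Insurance Levy: 7% × $3,070.00 = $214.90
Unemployment Insurance: 7.9% × $3,070.00 = $242.53
Total withheld: $83.28 + $214.90 + $242.53 = $540.71
Net pay: $3,070.00 − $540.71 = $2,529.29

$2,529.29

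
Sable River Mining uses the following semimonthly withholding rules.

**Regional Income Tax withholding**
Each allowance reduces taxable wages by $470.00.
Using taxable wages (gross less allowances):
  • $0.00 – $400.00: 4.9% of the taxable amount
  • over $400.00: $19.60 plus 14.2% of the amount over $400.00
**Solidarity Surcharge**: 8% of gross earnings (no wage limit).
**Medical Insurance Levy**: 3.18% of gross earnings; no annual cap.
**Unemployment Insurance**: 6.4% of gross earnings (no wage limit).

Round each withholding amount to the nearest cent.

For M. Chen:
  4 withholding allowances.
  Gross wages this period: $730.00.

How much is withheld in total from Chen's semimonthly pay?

$128.33

Regional Income Tax: taxable = $730.00 − 4×$470.00 = $-1,150.00
  Taxable ≤ 0 → $0.00
Solidarity Surcharge: 8% × $730.00 = $58.40
Medical Insurance Levy: 3.18% × $730.00 = $23.21
Unemployment Insurance: 6.4% × $730.00 = $46.72
Total: $0.00 + $58.40 + $23.21 + $46.72 = $128.33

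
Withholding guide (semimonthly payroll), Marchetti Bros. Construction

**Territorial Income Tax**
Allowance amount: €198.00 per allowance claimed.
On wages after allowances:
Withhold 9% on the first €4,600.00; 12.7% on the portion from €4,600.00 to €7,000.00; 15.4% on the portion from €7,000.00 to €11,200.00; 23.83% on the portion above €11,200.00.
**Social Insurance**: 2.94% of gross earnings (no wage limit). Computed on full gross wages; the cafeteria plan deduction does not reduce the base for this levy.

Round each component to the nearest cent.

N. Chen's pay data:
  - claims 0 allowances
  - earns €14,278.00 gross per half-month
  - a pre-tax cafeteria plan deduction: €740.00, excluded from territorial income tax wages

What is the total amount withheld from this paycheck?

€2,342.52

Territorial Income Tax: taxable = €14,278.00 − €740.00 = €13,538.00
  €1,365.60 + 23.83% × (€13,538.00 − €11,200.00) = €1,365.60 + 23.83% × €2,338.00 = €1,922.75
Social Insurance: 2.94% × €14,278.00 = €419.77
Total: €1,922.75 + €419.77 = €2,342.52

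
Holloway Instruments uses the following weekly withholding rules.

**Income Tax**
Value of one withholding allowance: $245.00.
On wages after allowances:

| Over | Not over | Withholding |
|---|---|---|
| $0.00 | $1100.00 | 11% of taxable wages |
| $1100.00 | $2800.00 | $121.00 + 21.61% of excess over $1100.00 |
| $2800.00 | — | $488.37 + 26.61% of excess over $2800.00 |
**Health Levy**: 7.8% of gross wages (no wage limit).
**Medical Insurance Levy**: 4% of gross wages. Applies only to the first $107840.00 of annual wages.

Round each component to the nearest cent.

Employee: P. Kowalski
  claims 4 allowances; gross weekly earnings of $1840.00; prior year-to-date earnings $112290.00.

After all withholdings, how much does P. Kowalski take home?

Income Tax: taxable = $1840.00 − 4×$245.00 = $860.00
  11% × $860.00 = $94.60
Health Levy: 7.8% × $1840.00 = $143.52
Medical Insurance Levy: YTD $112290.00 ≥ cap $107840.00 → $0.00
Total withheld: $94.60 + $143.52 + $0.00 = $238.12
Net pay: $1840.00 − $238.12 = $1601.88

$1601.88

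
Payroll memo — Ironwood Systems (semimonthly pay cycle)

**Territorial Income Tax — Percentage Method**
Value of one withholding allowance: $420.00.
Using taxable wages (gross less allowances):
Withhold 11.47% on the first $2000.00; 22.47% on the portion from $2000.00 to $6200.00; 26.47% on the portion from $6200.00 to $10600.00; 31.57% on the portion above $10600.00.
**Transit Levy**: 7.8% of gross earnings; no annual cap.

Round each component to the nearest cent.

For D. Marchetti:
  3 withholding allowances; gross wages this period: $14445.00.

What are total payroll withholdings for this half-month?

Territorial Income Tax: taxable = $14445.00 − 3×$420.00 = $13185.00
  $2337.82 + 31.57% × ($13185.00 − $10600.00) = $2337.82 + 31.57% × $2585.00 = $3153.90
Transit Levy: 7.8% × $14445.00 = $1126.71
Total: $3153.90 + $1126.71 = $4280.61

$4280.61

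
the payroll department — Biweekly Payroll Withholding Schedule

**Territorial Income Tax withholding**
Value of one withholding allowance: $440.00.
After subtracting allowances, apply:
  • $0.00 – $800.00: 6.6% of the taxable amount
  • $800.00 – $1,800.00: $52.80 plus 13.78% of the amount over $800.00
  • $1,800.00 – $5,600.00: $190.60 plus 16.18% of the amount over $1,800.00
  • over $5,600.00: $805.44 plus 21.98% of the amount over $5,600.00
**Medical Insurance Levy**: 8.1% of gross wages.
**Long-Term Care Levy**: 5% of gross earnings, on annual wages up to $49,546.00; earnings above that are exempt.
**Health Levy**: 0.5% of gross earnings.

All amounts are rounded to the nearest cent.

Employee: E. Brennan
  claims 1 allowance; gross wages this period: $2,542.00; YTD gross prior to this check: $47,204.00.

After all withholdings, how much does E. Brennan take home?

Territorial Income Tax: taxable = $2,542.00 − 1×$440.00 = $2,102.00
  $190.60 + 16.18% × ($2,102.00 − $1,800.00) = $190.60 + 16.18% × $302.00 = $239.46
Medical Insurance Levy: 8.1% × $2,542.00 = $205.90
Long-Term Care Levy: cap $49,546.00 − YTD $47,204.00 = $2,342.00 subject; 5% × $2,342.00 = $117.10
Health Levy: 0.5% × $2,542.00 = $12.71
Total withheld: $239.46 + $205.90 + $117.10 + $12.71 = $575.17
Net pay: $2,542.00 − $575.17 = $1,966.83

$1,966.83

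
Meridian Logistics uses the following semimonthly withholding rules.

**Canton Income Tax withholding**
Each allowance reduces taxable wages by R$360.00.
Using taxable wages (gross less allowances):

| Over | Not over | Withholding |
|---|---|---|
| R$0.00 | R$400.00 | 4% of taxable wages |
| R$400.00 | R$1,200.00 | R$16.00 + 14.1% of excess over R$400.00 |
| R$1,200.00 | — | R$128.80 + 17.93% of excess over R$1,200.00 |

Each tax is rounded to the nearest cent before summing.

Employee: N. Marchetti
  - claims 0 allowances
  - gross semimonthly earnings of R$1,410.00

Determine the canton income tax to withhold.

R$166.45

Canton Income Tax: taxable = R$1,410.00
  R$128.80 + 17.93% × (R$1,410.00 − R$1,200.00) = R$128.80 + 17.93% × R$210.00 = R$166.45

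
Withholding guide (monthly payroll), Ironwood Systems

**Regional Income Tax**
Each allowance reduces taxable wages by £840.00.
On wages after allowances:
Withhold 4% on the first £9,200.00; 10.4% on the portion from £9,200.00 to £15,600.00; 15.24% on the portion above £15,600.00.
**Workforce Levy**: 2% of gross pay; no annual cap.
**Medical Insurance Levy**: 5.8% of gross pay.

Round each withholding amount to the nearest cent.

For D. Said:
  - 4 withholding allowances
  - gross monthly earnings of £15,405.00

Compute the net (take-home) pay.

Regional Income Tax: taxable = £15,405.00 − 4×£840.00 = £12,045.00
  £368.00 + 10.4% × (£12,045.00 − £9,200.00) = £368.00 + 10.4% × £2,845.00 = £663.88
Workforce Levy: 2% × £15,405.00 = £308.10
Medical Insurance Levy: 5.8% × £15,405.00 = £893.49
Total withheld: £663.88 + £308.10 + £893.49 = £1,865.47
Net pay: £15,405.00 − £1,865.47 = £13,539.53

£13,539.53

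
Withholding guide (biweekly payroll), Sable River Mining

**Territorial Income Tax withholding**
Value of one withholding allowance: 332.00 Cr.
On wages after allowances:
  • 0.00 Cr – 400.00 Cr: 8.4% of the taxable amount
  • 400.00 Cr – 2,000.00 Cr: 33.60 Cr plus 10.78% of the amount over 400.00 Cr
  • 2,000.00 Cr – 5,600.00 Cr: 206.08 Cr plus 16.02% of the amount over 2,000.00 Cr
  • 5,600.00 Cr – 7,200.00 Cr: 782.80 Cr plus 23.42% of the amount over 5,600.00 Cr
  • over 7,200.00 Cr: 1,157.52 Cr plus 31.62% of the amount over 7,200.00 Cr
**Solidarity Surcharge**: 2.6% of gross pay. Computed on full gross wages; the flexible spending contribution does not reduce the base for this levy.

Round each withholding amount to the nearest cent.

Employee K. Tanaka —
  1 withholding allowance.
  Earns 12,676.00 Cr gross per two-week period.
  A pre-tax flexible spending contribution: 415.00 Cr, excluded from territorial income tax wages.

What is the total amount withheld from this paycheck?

2,982.41 Cr

Territorial Income Tax: taxable = 12,676.00 Cr − 415.00 Cr − 1×332.00 Cr = 11,929.00 Cr
  1,157.52 Cr + 31.62% × (11,929.00 Cr − 7,200.00 Cr) = 1,157.52 Cr + 31.62% × 4,729.00 Cr = 2,652.83 Cr
Solidarity Surcharge: 2.6% × 12,676.00 Cr = 329.58 Cr
Total: 2,652.83 Cr + 329.58 Cr = 2,982.41 Cr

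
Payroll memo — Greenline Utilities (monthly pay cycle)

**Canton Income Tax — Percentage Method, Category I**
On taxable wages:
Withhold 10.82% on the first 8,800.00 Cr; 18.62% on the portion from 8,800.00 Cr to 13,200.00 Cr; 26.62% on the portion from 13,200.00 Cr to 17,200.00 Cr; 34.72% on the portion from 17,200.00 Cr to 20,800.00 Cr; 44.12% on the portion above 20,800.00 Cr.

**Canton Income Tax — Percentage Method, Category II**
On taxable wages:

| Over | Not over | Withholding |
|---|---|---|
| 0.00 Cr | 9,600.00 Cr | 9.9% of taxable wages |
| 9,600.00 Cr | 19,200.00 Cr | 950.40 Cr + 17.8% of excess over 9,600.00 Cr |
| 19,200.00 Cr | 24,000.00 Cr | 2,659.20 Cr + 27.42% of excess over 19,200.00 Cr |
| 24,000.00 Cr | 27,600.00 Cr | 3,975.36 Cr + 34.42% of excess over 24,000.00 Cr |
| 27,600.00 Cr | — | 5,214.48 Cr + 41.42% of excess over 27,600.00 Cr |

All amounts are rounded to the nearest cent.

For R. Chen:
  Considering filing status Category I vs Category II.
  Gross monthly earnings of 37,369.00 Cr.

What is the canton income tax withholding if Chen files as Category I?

11,396.40 Cr

Canton Income Tax (Category I): taxable = 37,369.00 Cr
  4,086.16 Cr + 44.12% × (37,369.00 Cr − 20,800.00 Cr) = 4,086.16 Cr + 44.12% × 16,569.00 Cr = 11,396.40 Cr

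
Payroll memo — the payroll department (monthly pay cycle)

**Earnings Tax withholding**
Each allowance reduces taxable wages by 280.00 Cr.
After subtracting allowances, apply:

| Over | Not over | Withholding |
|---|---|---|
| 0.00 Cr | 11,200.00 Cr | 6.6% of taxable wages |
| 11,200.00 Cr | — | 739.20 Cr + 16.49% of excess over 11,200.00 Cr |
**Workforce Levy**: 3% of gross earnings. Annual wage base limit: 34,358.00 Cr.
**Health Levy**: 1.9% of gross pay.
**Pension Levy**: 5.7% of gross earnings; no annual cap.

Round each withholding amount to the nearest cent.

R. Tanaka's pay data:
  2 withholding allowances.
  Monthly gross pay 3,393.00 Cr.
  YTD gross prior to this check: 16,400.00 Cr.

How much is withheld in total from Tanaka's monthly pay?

546.64 Cr

Earnings Tax: taxable = 3,393.00 Cr − 2×280.00 Cr = 2,833.00 Cr
  6.6% × 2,833.00 Cr = 186.98 Cr
Workforce Levy: 3% × 3,393.00 Cr = 101.79 Cr
Health Levy: 1.9% × 3,393.00 Cr = 64.47 Cr
Pension Levy: 5.7% × 3,393.00 Cr = 193.40 Cr
Total: 186.98 Cr + 101.79 Cr + 64.47 Cr + 193.40 Cr = 546.64 Cr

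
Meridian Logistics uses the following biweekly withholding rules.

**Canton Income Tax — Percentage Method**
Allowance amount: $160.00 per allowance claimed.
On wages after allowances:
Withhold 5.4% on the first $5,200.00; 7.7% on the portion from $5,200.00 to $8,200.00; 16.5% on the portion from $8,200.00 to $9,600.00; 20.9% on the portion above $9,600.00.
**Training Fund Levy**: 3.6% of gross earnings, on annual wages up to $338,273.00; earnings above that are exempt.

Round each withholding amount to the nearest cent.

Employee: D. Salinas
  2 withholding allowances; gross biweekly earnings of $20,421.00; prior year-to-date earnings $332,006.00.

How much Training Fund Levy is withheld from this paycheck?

$225.61

Training Fund Levy: cap $338,273.00 − YTD $332,006.00 = $6,267.00 subject; 3.6% × $6,267.00 = $225.61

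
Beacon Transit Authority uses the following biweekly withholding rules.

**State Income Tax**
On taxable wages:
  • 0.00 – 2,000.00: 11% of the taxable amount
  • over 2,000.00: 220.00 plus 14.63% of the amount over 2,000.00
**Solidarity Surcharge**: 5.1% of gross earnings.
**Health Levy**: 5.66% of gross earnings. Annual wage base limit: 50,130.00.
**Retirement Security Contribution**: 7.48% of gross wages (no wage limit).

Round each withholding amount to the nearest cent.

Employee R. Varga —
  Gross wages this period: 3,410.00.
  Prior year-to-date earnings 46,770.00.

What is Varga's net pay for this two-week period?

State Income Tax: taxable = 3,410.00
  220.00 + 14.63% × (3,410.00 − 2,000.00) = 220.00 + 14.63% × 1,410.00 = 426.28
Solidarity Surcharge: 5.1% × 3,410.00 = 173.91
Health Levy: cap 50,130.00 − YTD 46,770.00 = 3,360.00 subject; 5.66% × 3,360.00 = 190.18
Retirement Security Contribution: 7.48% × 3,410.00 = 255.07
Total withheld: 426.28 + 173.91 + 190.18 + 255.07 = 1,045.44
Net pay: 3,410.00 − 1,045.44 = 2,364.56

2,364.56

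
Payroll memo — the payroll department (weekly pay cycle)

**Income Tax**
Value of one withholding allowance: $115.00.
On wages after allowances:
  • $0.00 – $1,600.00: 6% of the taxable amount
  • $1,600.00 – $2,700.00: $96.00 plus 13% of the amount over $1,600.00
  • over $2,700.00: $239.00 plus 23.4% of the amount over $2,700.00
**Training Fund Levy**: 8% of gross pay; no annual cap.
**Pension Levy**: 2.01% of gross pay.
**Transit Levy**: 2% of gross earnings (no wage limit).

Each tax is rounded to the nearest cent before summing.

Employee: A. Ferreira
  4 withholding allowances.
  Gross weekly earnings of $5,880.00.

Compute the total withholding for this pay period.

Income Tax: taxable = $5,880.00 − 4×$115.00 = $5,420.00
  $239.00 + 23.4% × ($5,420.00 − $2,700.00) = $239.00 + 23.4% × $2,720.00 = $875.48
Training Fund Levy: 8% × $5,880.00 = $470.40
Pension Levy: 2.01% × $5,880.00 = $118.19
Transit Levy: 2% × $5,880.00 = $117.60
Total: $875.48 + $470.40 + $118.19 + $117.60 = $1,581.67

$1,581.67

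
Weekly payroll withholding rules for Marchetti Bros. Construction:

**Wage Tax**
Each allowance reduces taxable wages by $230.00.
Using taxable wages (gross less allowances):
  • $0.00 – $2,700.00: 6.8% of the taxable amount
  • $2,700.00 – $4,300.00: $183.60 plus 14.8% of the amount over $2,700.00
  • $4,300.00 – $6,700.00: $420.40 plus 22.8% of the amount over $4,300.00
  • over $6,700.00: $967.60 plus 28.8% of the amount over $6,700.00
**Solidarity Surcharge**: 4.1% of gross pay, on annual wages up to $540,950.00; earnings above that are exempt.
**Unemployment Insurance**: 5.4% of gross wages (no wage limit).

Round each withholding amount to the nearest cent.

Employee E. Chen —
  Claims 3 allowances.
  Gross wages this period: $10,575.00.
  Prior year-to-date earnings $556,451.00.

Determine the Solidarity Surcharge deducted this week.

$0.00

Solidarity Surcharge: YTD $556,451.00 ≥ cap $540,950.00 → $0.00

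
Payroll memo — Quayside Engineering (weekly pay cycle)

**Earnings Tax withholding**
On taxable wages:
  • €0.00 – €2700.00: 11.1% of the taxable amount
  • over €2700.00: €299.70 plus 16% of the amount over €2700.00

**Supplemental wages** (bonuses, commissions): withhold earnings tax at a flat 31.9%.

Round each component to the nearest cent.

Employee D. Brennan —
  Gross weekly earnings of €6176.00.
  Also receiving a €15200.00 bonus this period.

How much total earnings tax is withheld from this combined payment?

Earnings Tax: taxable = €6176.00
  €299.70 + 16% × (€6176.00 − €2700.00) = €299.70 + 16% × €3476.00 = €855.86
Supplemental (31.9% flat on bonus): 31.9% × €15200.00 = €4848.80
Total earnings tax: €855.86 + €4848.80 = €5704.66

€5704.66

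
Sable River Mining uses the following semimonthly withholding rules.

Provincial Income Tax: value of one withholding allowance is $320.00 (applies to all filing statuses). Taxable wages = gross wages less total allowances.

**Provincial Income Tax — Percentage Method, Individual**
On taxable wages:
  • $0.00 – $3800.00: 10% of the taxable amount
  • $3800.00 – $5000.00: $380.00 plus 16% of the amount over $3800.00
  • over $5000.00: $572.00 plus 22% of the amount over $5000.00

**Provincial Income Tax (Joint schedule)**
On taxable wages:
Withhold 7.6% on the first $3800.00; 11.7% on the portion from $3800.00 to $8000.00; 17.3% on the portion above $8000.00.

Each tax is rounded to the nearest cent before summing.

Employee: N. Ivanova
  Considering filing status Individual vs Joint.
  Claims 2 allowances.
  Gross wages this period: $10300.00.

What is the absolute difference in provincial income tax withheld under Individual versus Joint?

$529.82

Provincial Income Tax (Individual): taxable = $10300.00 − 2×$320.00 = $9660.00
  $572.00 + 22% × ($9660.00 − $5000.00) = $572.00 + 22% × $4660.00 = $1597.20
Provincial Income Tax (Joint): taxable = $10300.00 − 2×$320.00 = $9660.00
  $780.20 + 17.3% × ($9660.00 − $8000.00) = $780.20 + 17.3% × $1660.00 = $1067.38
Difference: |$1597.20 − $1067.38| = $529.82 (higher under Individual)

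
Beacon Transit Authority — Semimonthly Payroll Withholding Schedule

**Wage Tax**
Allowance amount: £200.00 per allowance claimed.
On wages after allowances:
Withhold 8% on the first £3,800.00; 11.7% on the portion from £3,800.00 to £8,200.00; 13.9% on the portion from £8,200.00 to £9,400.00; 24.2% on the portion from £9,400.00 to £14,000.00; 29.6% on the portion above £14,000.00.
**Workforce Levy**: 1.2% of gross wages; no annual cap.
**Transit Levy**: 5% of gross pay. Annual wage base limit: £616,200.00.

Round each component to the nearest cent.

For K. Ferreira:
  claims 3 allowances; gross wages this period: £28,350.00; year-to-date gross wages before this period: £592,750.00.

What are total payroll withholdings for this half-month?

£7,681.50

Wage Tax: taxable = £28,350.00 − 3×£200.00 = £27,750.00
  £2,098.80 + 29.6% × (£27,750.00 − £14,000.00) = £2,098.80 + 29.6% × £13,750.00 = £6,168.80
Workforce Levy: 1.2% × £28,350.00 = £340.20
Transit Levy: cap £616,200.00 − YTD £592,750.00 = £23,450.00 subject; 5% × £23,450.00 = £1,172.50
Total: £6,168.80 + £340.20 + £1,172.50 = £7,681.50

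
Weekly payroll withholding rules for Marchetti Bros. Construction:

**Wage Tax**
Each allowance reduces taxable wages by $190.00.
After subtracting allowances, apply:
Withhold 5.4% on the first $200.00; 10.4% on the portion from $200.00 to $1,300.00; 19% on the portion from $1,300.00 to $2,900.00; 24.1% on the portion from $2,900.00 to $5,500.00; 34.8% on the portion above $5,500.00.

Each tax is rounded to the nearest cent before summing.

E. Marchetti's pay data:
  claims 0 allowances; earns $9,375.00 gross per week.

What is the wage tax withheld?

$2,404.30

Wage Tax: taxable = $9,375.00
  $1,055.80 + 34.8% × ($9,375.00 − $5,500.00) = $1,055.80 + 34.8% × $3,875.00 = $2,404.30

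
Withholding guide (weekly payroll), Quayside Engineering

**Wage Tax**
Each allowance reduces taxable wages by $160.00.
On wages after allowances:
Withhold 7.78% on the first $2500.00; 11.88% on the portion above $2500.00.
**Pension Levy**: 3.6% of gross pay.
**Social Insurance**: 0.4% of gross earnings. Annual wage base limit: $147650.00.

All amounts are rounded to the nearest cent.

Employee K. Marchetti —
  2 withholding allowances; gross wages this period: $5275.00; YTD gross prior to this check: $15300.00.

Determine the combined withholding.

Wage Tax: taxable = $5275.00 − 2×$160.00 = $4955.00
  $194.50 + 11.88% × ($4955.00 − $2500.00) = $194.50 + 11.88% × $2455.00 = $486.15
Pension Levy: 3.6% × $5275.00 = $189.90
Social Insurance: 0.4% × $5275.00 = $21.10
Total: $486.15 + $189.90 + $21.10 = $697.15

$697.15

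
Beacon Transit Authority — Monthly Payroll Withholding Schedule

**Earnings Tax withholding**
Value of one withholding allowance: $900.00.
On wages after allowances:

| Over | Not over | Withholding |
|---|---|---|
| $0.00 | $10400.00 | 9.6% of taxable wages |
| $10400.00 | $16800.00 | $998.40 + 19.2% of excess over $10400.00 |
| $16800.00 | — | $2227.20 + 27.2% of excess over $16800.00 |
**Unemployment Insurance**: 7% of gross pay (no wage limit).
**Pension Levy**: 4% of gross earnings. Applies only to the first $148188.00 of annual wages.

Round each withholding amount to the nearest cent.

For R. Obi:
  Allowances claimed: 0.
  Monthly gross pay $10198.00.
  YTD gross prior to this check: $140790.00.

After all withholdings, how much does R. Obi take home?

Earnings Tax: taxable = $10198.00
  9.6% × $10198.00 = $979.01
Unemployment Insurance: 7% × $10198.00 = $713.86
Pension Levy: cap $148188.00 − YTD $140790.00 = $7398.00 subject; 4% × $7398.00 = $295.92
Total withheld: $979.01 + $713.86 + $295.92 = $1988.79
Net pay: $10198.00 − $1988.79 = $8209.21

$8209.21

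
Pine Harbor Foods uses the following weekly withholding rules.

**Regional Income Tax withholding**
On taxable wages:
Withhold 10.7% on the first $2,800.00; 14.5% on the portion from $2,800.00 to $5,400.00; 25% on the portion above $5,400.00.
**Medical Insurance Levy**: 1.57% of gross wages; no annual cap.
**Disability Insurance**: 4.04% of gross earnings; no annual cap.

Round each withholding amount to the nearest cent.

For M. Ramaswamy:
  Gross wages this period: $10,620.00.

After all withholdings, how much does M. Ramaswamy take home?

Regional Income Tax: taxable = $10,620.00
  $676.60 + 25% × ($10,620.00 − $5,400.00) = $676.60 + 25% × $5,220.00 = $1,981.60
Medical Insurance Levy: 1.57% × $10,620.00 = $166.73
Disability Insurance: 4.04% × $10,620.00 = $429.05
Total withheld: $1,981.60 + $166.73 + $429.05 = $2,577.38
Net pay: $10,620.00 − $2,577.38 = $8,042.62

$8,042.62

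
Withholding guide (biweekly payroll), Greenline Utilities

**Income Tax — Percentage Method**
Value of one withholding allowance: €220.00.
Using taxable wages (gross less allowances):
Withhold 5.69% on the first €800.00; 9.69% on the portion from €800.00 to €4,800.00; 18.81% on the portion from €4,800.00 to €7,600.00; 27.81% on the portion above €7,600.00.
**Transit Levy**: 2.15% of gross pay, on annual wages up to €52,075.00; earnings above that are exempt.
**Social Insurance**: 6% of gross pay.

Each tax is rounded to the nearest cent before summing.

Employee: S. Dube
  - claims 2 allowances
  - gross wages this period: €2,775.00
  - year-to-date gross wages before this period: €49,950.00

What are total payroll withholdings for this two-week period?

Income Tax: taxable = €2,775.00 − 2×€220.00 = €2,335.00
  €45.52 + 9.69% × (€2,335.00 − €800.00) = €45.52 + 9.69% × €1,535.00 = €194.26
Transit Levy: cap €52,075.00 − YTD €49,950.00 = €2,125.00 subject; 2.15% × €2,125.00 = €45.69
Social Insurance: 6% × €2,775.00 = €166.50
Total: €194.26 + €45.69 + €166.50 = €406.45

€406.45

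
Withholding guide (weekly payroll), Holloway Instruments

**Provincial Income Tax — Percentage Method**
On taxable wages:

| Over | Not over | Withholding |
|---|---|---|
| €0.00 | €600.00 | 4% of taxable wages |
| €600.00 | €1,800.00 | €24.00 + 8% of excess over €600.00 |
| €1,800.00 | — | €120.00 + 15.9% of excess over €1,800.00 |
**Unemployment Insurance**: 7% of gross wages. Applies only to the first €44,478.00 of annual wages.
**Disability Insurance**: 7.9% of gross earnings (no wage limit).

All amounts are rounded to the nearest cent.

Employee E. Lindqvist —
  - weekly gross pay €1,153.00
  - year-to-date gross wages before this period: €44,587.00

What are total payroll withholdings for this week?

Provincial Income Tax: taxable = €1,153.00
  €24.00 + 8% × (€1,153.00 − €600.00) = €24.00 + 8% × €553.00 = €68.24
Unemployment Insurance: YTD €44,587.00 ≥ cap €44,478.00 → €0.00
Disability Insurance: 7.9% × €1,153.00 = €91.09
Total: €68.24 + €0.00 + €91.09 = €159.33

€159.33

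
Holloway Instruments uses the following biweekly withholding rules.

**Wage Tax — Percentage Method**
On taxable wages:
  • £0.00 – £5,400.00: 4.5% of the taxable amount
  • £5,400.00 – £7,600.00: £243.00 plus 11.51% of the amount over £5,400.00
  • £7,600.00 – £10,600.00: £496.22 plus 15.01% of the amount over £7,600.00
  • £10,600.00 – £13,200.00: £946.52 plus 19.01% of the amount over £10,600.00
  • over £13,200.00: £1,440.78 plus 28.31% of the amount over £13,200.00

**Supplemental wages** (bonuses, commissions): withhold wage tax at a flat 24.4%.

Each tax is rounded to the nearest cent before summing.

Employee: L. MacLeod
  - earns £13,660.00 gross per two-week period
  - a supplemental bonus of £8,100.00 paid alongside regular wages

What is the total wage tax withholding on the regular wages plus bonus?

£3,547.41

Wage Tax: taxable = £13,660.00
  £1,440.78 + 28.31% × (£13,660.00 − £13,200.00) = £1,440.78 + 28.31% × £460.00 = £1,571.01
Supplemental (24.4% flat on bonus): 24.4% × £8,100.00 = £1,976.40
Total wage tax: £1,571.01 + £1,976.40 = £3,547.41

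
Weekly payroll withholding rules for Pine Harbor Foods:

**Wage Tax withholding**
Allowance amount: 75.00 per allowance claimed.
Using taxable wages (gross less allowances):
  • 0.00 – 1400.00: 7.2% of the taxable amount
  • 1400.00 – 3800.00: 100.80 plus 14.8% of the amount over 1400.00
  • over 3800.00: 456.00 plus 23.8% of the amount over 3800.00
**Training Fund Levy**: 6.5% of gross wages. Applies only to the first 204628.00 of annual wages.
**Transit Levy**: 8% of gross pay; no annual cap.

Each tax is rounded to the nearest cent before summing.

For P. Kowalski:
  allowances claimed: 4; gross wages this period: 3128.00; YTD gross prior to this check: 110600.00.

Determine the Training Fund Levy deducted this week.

Training Fund Levy: 6.5% × 3128.00 = 203.32

203.32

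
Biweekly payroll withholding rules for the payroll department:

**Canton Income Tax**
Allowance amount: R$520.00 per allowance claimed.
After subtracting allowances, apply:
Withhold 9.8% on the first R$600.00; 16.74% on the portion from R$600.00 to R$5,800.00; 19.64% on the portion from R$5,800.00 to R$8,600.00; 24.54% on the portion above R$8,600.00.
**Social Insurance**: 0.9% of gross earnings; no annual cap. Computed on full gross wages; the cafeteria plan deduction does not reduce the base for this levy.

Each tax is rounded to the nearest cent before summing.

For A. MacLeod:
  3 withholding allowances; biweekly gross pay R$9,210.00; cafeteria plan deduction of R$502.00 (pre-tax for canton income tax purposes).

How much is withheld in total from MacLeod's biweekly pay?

Canton Income Tax: taxable = R$9,210.00 − R$502.00 − 3×R$520.00 = R$7,148.00
  R$929.28 + 19.64% × (R$7,148.00 − R$5,800.00) = R$929.28 + 19.64% × R$1,348.00 = R$1,194.03
Social Insurance: 0.9% × R$9,210.00 = R$82.89
Total: R$1,194.03 + R$82.89 = R$1,276.92

R$1,276.92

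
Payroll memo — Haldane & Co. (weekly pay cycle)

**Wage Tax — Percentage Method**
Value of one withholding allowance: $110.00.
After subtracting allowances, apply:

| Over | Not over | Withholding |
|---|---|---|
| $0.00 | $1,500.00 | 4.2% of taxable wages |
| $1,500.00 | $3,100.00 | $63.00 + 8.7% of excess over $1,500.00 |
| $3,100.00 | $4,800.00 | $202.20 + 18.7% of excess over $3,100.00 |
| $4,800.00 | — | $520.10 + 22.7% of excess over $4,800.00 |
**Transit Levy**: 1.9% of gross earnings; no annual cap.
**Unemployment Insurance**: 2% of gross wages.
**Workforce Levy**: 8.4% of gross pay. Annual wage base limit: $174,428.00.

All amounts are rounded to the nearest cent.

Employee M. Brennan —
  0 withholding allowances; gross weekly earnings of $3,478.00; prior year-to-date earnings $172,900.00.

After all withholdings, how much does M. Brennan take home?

Wage Tax: taxable = $3,478.00
  $202.20 + 18.7% × ($3,478.00 − $3,100.00) = $202.20 + 18.7% × $378.00 = $272.89
Transit Levy: 1.9% × $3,478.00 = $66.08
Unemployment Insurance: 2% × $3,478.00 = $69.56
Workforce Levy: cap $174,428.00 − YTD $172,900.00 = $1,528.00 subject; 8.4% × $1,528.00 = $128.35
Total withheld: $272.89 + $66.08 + $69.56 + $128.35 = $536.88
Net pay: $3,478.00 − $536.88 = $2,941.12

$2,941.12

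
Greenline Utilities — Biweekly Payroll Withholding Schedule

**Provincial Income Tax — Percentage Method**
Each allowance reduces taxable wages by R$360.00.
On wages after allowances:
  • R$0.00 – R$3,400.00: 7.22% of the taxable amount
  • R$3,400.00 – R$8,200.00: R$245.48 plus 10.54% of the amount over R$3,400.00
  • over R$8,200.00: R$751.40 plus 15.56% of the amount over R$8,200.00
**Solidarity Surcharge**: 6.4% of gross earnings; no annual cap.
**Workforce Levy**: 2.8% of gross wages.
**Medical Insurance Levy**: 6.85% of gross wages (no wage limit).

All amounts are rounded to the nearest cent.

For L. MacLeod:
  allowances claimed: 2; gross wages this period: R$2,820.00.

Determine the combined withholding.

Provincial Income Tax: taxable = R$2,820.00 − 2×R$360.00 = R$2,100.00
  7.22% × R$2,100.00 = R$151.62
Solidarity Surcharge: 6.4% × R$2,820.00 = R$180.48
Workforce Levy: 2.8% × R$2,820.00 = R$78.96
Medical Insurance Levy: 6.85% × R$2,820.00 = R$193.17
Total: R$151.62 + R$180.48 + R$78.96 + R$193.17 = R$604.23

R$604.23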